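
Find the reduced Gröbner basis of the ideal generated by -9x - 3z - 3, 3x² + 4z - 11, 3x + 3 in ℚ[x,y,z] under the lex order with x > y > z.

f_1 = -9x - 3z - 3, LT = x.
f_2 = 3x² + 4z - 11, LT = x².
f_3 = 3x + 3, LT = x.

S(f_1,f_2): lcm = x². S = ⅓xz + ⅓x - 4/3z + 11/3.
  leading term xz: subtract (-1/27z)·f_1 from ⅓xz + ⅓x - 4/3z + 11/3 → ⅓x - 1/9z² - 13/9z + 11/3
  leading term x: subtract (-1/27)·f_1 from ⅓x - 1/9z² - 13/9z + 11/3 → -1/9z² - 14/9z + 32/9
  leading term z²: no divisor's leading term divides it; move -1/9z² to the remainder.
  leading term z: no divisor's leading term divides it; move -14/9z to the remainder.
  leading term 1: no divisor's leading term divides it; move 32/9 to the remainder.
  remainder -1/9z² - 14/9z + 32/9 ≠ 0; add g_4 = -1/9z² - 14/9z + 32/9 to the basis.

S(f_1,f_3): lcm = x. S = ⅓z - ⅔.
  leading term z: no divisor's leading term divides it; move ⅓z to the remainder.
  leading term 1: no divisor's leading term divides it; move -⅔ to the remainder.
  remainder ⅓z - ⅔ ≠ 0; add g_5 = ⅓z - ⅔ to the basis.

S(f_2,f_3): lcm = x². S = -x + 4/3z - 11/3.
  leading term x: subtract (1/9)·f_1 from -x + 4/3z - 11/3 → 5/3z - 10/3
  leading term z: subtract (5)·g_5 from 5/3z - 10/3 → 0
  remainder 0.

S(f_1,g_4): leading monomials are coprime, so the S-polynomial reduces to 0 (Buchberger's first criterion).
S(f_2,g_4): leading monomials are coprime, so the S-polynomial reduces to 0 (Buchberger's first criterion).
S(f_3,g_4): leading monomials are coprime, so the S-polynomial reduces to 0 (Buchberger's first criterion).
S(f_1,g_5): leading monomials are coprime, so the S-polynomial reduces to 0 (Buchberger's first criterion).
S(f_2,g_5): leading monomials are coprime, so the S-polynomial reduces to 0 (Buchberger's first criterion).
S(f_3,g_5): leading monomials are coprime, so the S-polynomial reduces to 0 (Buchberger's first criterion).
S(g_4,g_5): lcm = z². S = 16z - 32.
  leading term z: subtract (48)·g_5 from 16z - 32 → 0
  remainder 0.

Every S-polynomial of the final basis reduces to 0, so we have a Gröbner basis.
Inter-reduce: drop elements whose leading term is divisible by another's, tail-reduce, and make monic.

G = {x + 1, z - 2}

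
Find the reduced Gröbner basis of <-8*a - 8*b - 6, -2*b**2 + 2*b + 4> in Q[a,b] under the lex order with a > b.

G = {a + b + 3/4, b**2 - b - 2}

Buchberger's algorithm terminates because the ascending chain of leading-term ideals stabilizes.

f_1 = -8*a - 8*b - 6, LT = a.
f_2 = -2*b**2 + 2*b + 4, LT = b**2.

The S-polynomials (S(f_1,f_2)) all reduce to 0 modulo the current basis, so we have a Gröbner basis.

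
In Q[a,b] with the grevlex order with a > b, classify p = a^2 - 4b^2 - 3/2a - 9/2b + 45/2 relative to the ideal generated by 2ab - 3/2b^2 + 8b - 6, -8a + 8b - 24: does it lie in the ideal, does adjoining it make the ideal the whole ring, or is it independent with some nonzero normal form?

First compute the reduced Gröbner basis of I by Buchberger's algorithm.
f_1 = 2ab - 3/2b^2 + 8b - 6, LT = ab.
f_2 = -8a + 8b - 24, LT = a.

S(f_1,f_2): lcm = ab. S = 1/4b^2 + b - 3.
  leading term b^2: no divisor's leading term divides it; move 1/4b^2 to the remainder.
  leading term b: no divisor's leading term divides it; move b to the remainder.
  leading term 1: no divisor's leading term divides it; move -3 to the remainder.
  remainder 1/4b^2 + b - 3 ≠ 0; add h_3 = 1/4b^2 + b - 3 to the basis.

The other S-polynomials (S(f_1,h_3), S(f_2,h_3)) all reduce to 0 modulo the current basis, so we have a Gröbner basis.
Inter-reduce: drop elements whose leading term is divisible by another's, tail-reduce, and make monic.
Reduced Gröbner basis: {b^2 + 4b - 12, a - b + 3}.
Label its elements g_1 = b^2 + 4b - 12, g_2 = a - b + 3.

Reduce p = a^2 - 4b^2 - 3/2a - 9/2b + 45/2 modulo G:
  leading term a^2: subtract (a)·g_2 from a^2 - 4b^2 - 3/2a - 9/2b + 45/2 → ab - 4b^2 - 9/2a - 9/2b + 45/2
  leading term ab: subtract (b)·g_2 from ab - 4b^2 - 9/2a - 9/2b + 45/2 → -3b^2 - 9/2a - 15/2b + 45/2
  leading term b^2: subtract (-3)·g_1 from -3b^2 - 9/2a - 15/2b + 45/2 → -9/2a + 9/2b - 27/2
  leading term a: subtract (-9/2)·g_2 from -9/2a + 9/2b - 27/2 → 0
  normal form = 0.
Since the normal form is 0, p ∈ I.

The remainder on division by a Gröbner basis is unique — it is the normal form.

a^2 - 4b^2 - 3/2a - 9/2b + 45/2 lies in I (it reduces to 0).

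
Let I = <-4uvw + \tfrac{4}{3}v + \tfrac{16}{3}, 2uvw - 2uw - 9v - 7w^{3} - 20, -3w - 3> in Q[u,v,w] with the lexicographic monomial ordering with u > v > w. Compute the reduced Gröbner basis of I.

f_1 = -4uvw + \tfrac{4}{3}v + \tfrac{16}{3}, LT = uvw.
f_2 = 2uvw - 2uw - 9v - 7w^{3} - 20, LT = uvw.
f_3 = -3w - 3, LT = w.

S(f_1,f_2): lcm = uvw. S = uw + \tfrac{25}{6}v + \tfrac{7}{2}w^{3} + \tfrac{26}{3}.
  reduce S modulo (f_1, f_2, f_3):
  remainder -u + \tfrac{25}{6}v + \tfrac{31}{6} ≠ 0; add g_4 = -u + \tfrac{25}{6}v + \tfrac{31}{6} to the basis.

S(f_1,f_3): lcm = uvw. S = -uv - \tfrac{1}{3}v - \tfrac{4}{3}.
  reduce S modulo (f_1, f_2, f_3, g_4):
  remainder -\tfrac{25}{6}v^{2} - \tfrac{11}{2}v - \tfrac{4}{3} ≠ 0; add g_5 = -\tfrac{25}{6}v^{2} - \tfrac{11}{2}v - \tfrac{4}{3} to the basis.

The other S-polynomials (S(f_2,f_3), S(f_1,g_4), S(f_2,g_4), S(f_3,g_4), S(f_1,g_5), S(f_2,g_5), S(f_3,g_5), S(g_4,g_5)) all reduce to 0 modulo the current basis, so we have a Gröbner basis.
Inter-reduce: drop elements whose leading term is divisible by another's, tail-reduce, and make monic.

G = {u - \tfrac{25}{6}v - \tfrac{31}{6}, v^{2} + \tfrac{33}{25}v + \tfrac{8}{25}, w + 1}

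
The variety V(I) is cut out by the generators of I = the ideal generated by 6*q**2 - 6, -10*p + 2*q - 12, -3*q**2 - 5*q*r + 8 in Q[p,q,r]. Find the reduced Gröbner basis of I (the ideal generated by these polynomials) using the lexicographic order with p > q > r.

The reduced Gröbner basis is the canonical form of the ideal for this ordering.

f_1 = 6*q**2 - 6, LT = q**2.
f_2 = -10*p + 2*q - 12, LT = p.
f_3 = -3*q**2 - 5*q*r + 8, LT = q**2.

S(f_1,f_2): leading monomials are coprime, so the S-polynomial reduces to 0 (Buchberger's first criterion).
S(f_1,f_3): lcm = q**2. S = -5/3*q*r + 5/3.
  leading term q*r: no divisor's leading term divides it; move -5/3*q*r to the remainder.
  leading term 1: no divisor's leading term divides it; move 5/3 to the remainder.
  remainder -5/3*q*r + 5/3 ≠ 0; add g_4 = -5/3*q*r + 5/3 to the basis.

S(f_2,f_3): leading monomials are coprime, so the S-polynomial reduces to 0 (Buchberger's first criterion).
S(f_1,g_4): lcm = q**2*r. S = q - r.
  leading term q: no divisor's leading term divides it; move q to the remainder.
  leading term r: no divisor's leading term divides it; move -r to the remainder.
  remainder q - r ≠ 0; add g_5 = q - r to the basis.

S(f_2,g_4): leading monomials are coprime, so the S-polynomial reduces to 0 (Buchberger's first criterion).
S(f_3,g_4): lcm = q**2*r. S = 5/3*q*r**2 + q - 8/3*r.
  leading term q*r**2: subtract (-r)·g_4 from 5/3*q*r**2 + q - 8/3*r → q - r
  leading term q: subtract (1)·g_5 from q - r → 0
  remainder 0.

S(f_1,g_5): lcm = q**2. S = q*r - 1.
  leading term q*r: subtract (-3/5)·g_4 from q*r - 1 → 0
  remainder 0.

S(f_2,g_5): leading monomials are coprime, so the S-polynomial reduces to 0 (Buchberger's first criterion).
S(f_3,g_5): lcm = q**2. S = 8/3*q*r - 8/3.
  leading term q*r: subtract (-8/5)·g_4 from 8/3*q*r - 8/3 → 0
  remainder 0.

S(g_4,g_5): lcm = q*r. S = r**2 - 1.
  leading term r**2: no divisor's leading term divides it; move r**2 to the remainder.
  leading term 1: no divisor's leading term divides it; move -1 to the remainder.
  remainder r**2 - 1 ≠ 0; add g_6 = r**2 - 1 to the basis.

S(f_1,g_6): leading monomials are coprime, so the S-polynomial reduces to 0 (Buchberger's first criterion).
S(f_2,g_6): leading monomials are coprime, so the S-polynomial reduces to 0 (Buchberger's first criterion).
S(f_3,g_6): leading monomials are coprime, so the S-polynomial reduces to 0 (Buchberger's first criterion).
S(g_4,g_6): lcm = q*r**2. S = q - r.
  leading term q: subtract (1)·g_5 from q - r → 0
  remainder 0.

S(g_5,g_6): leading monomials are coprime, so the S-polynomial reduces to 0 (Buchberger's first criterion).
Every S-polynomial of the final basis reduces to 0, so we have a Gröbner basis.
Inter-reduce: drop elements whose leading term is divisible by another's, tail-reduce, and make monic.

G = {p - 1/5*r + 6/5, q - r, r**2 - 1}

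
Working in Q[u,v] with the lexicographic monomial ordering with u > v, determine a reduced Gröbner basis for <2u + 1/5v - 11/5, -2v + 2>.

G = {u - 1, v - 1}

This is the nonlinear analogue of row-reducing a linear system.

f_1 = 2u + 1/5v - 11/5, LT = u.
f_2 = -2v + 2, LT = v.

S(f_1,f_2): leading monomials are coprime, so the S-polynomial reduces to 0 (Buchberger's first criterion).
Every S-polynomial of the final basis reduces to 0, so we have a Gröbner basis.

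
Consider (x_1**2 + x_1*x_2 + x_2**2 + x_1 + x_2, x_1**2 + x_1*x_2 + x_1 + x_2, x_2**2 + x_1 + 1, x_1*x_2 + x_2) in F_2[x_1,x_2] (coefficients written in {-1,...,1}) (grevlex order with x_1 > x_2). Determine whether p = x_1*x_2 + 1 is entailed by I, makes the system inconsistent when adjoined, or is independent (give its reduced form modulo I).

First compute the reduced Gröbner basis of I by Buchberger's algorithm.
f_1 = x_1**2 + x_1*x_2 + x_2**2 + x_1 + x_2, LT = x_1**2.
f_2 = x_1**2 + x_1*x_2 + x_1 + x_2, LT = x_1**2.
f_3 = x_2**2 + x_1 + 1, LT = x_2**2.
f_4 = x_1*x_2 + x_2, LT = x_1*x_2.

S(f_1,f_2): lcm = x_1**2. S = x_2**2.
  leading term x_2**2: subtract (1)·f_3 from x_2**2 → x_1 + 1
  leading term x_1: no divisor's leading term divides it; move x_1 to the remainder.
  leading term 1: no divisor's leading term divides it; move 1 to the remainder.
  remainder x_1 + 1 ≠ 0; add h_5 = x_1 + 1 to the basis.

The other S-polynomials (S(f_1,f_3), S(f_1,f_4), S(f_2,f_3), S(f_2,f_4), S(f_3,f_4), S(f_1,h_5), S(f_2,h_5), S(f_3,h_5), S(f_4,h_5)) all reduce to 0 modulo the current basis, so we have a Gröbner basis.
Inter-reduce: drop elements whose leading term is divisible by another's, tail-reduce, and make monic.
Reduced Gröbner basis: {x_2**2, x_1 + 1}.
Label its elements g_1 = x_2**2, g_2 = x_1 + 1.

Reduce p = x_1*x_2 + 1 modulo G:
  leading term x_1*x_2: subtract (x_2)·g_2 from x_1*x_2 + 1 → x_2 + 1
  leading term x_2: no divisor's leading term divides it; move x_2 to the remainder.
  leading term 1: no divisor's leading term divides it; move 1 to the remainder.
  normal form = x_2 + 1.
The normal form is nonzero, so p ∉ I. Since p minus its normal form lies in I, I + (p) = I + (r) where r = x_2 + 1; decide whether this ideal is the whole ring.
Run Buchberger on G together with r (pairs among the g_i already reduce to 0 since G is a Gröbner basis):
g_1 = x_2**2, LT = x_2**2.
g_2 = x_1 + 1, LT = x_1.
r = x_2 + 1, LT = x_2.

S(g_1,r): lcm = x_2**2. S = x_2.
  leading term x_2: subtract (1)·r from x_2 → 1
  leading term 1: no divisor's leading term divides it; move 1 to the remainder.
  remainder 1 ≠ 0; add m_4 = 1 to the basis.

The other S-polynomials (S(g_1,g_2), S(g_2,r), S(g_1,m_4), S(g_2,m_4), S(r,m_4)) all reduce to 0 modulo the current basis, so we have a Gröbner basis.
Inter-reduce: drop elements whose leading term is divisible by another's, tail-reduce, and make monic.
Reduced Gröbner basis: {1}.
The reduced Gröbner basis of I + (p) is {1}: the ideal is the whole ring, so the enlarged system has no common solution — adjoining p is inconsistent.

Adjoining x_1*x_2 + 1 makes the ideal the whole ring: the system is inconsistent.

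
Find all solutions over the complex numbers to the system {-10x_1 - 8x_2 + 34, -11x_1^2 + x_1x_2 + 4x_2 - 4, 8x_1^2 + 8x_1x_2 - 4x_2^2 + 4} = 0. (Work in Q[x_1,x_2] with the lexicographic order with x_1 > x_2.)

Compute a lex Gröbner basis by Buchberger's algorithm.
f_1 = -10x_1 - 8x_2 + 34, LT = x_1.
f_2 = -11x_1^2 + x_1x_2 + 4x_2 - 4, LT = x_1^2.
f_3 = 8x_1^2 + 8x_1x_2 - 4x_2^2 + 4, LT = x_1^2.

S(f_1,f_2): lcm = x_1^2. S = 49/55x_1x_2 - 17/5x_1 + 4/11x_2 - 4/11.
  reduce S modulo (f_1, f_2, f_3):
  remainder -196/275x_2^2 + 1681/275x_2 - 3279/275 ≠ 0; add h_4 = -196/275x_2^2 + 1681/275x_2 - 3279/275 to the basis.

S(f_1,f_3): lcm = x_1^2. S = -1/5x_1x_2 - 17/5x_1 + 1/2x_2^2 - 1/2.
  reduce S modulo (f_1, f_2, f_3, h_4):
  remainder 15093/1960x_2 - 45279/1960 ≠ 0; add h_5 = 15093/1960x_2 - 45279/1960 to the basis.

The other S-polynomials (S(f_2,f_3), S(f_1,h_4), S(f_2,h_4), S(f_3,h_4), S(f_1,h_5), S(f_2,h_5), S(f_3,h_5), S(h_4,h_5)) all reduce to 0 modulo the current basis, so we have a Gröbner basis.
Inter-reduce: drop elements whose leading term is divisible by another's, tail-reduce, and make monic.
Reduced Gröbner basis: {x_1 - 1, x_2 - 3}.

The lex basis is triangular: the last element involves only x_2. Solving x_2 - 3 = 0 gives x_2 ∈ {3}; substituting each value into the earlier elements determines the remaining variables.
  x_2 = 3: the earlier basis element becomes x_1 - 1 = 0, giving x_1 = 1 — point (1, 3).

{(1, 3)}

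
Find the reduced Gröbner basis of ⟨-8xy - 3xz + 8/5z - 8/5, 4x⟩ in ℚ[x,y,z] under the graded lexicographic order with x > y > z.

G = {x, z - 1}

f_1 = -8xy - 3xz + 8/5z - 8/5, LT = xy.
f_2 = 4x, LT = x.

S(f_1,f_2): lcm = xy. S = ⅜xz - ⅕z + ⅕.
  reduce S modulo (f_1, f_2):
  remainder -⅕z + ⅕ ≠ 0; add g_3 = -⅕z + ⅕ to the basis.

The other S-polynomials (S(f_1,g_3), S(f_2,g_3)) all reduce to 0 modulo the current basis, so we have a Gröbner basis.
Inter-reduce: drop elements whose leading term is divisible by another's, tail-reduce, and make monic.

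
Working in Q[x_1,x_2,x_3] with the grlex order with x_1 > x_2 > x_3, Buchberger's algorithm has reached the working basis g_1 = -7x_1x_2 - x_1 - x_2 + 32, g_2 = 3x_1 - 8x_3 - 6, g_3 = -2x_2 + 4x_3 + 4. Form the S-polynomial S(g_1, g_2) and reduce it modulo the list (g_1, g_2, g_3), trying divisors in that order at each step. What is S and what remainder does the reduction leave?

S(g_1, g_2) = 8/3x_2x_3 + 1/7x_1 + 15/7x_2 - 32/7; remainder on division = 16/3x_3^2 + 10x_3.

lcm(LM(g_1), LM(g_2)) = x_1x_2.
S = (lcm/LT(g_1))·g_1 − (lcm/LT(g_2))·g_2 = 8/3x_2x_3 + 1/7x_1 + 15/7x_2 - 32/7.
Reduce S modulo (g_1, g_2, g_3) in that order:
  leading term x_2x_3: subtract (-4/3x_3)·g_3 from 8/3x_2x_3 + 1/7x_1 + 15/7x_2 - 32/7 → 16/3x_3^2 + 1/7x_1 + 15/7x_2 + 16/3x_3 - 32/7
  leading term x_3^2: no divisor's leading term divides it; move 16/3x_3^2 to the remainder.
  leading term x_1: subtract (1/21)·g_2 from 1/7x_1 + 15/7x_2 + 16/3x_3 - 32/7 → 15/7x_2 + 40/7x_3 - 30/7
  leading term x_2: subtract (-15/14)·g_3 from 15/7x_2 + 40/7x_3 - 30/7 → 10x_3
  leading term x_3: no divisor's leading term divides it; move 10x_3 to the remainder.
The remainder 16/3x_3^2 + 10x_3 is nonzero, so it would be added as the next basis element.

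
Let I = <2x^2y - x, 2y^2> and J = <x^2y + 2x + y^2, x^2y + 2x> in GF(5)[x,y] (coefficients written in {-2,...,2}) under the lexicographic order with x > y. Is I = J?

Equality of ideals is decidable: compute both reduced Gröbner bases (unique for the ordering) and check whether they agree.
Buchberger on the first generating set:
f_1 = 2x^2y - x, LT = x^2y.
f_2 = 2y^2, LT = y^2.

S(f_1,f_2): lcm = x^2y^2. S = 2xy.
  leading term xy: no divisor's leading term divides it; move 2xy to the remainder.
  remainder 2xy ≠ 0; add g_3 = 2xy to the basis.

S(f_1,g_3): lcm = x^2y. S = 2x.
  leading term x: no divisor's leading term divides it; move 2x to the remainder.
  remainder 2x ≠ 0; add g_4 = 2x to the basis.

S(f_2,g_3): lcm = xy^2. S = 0.
  remainder 0.

S(f_1,g_4): lcm = x^2y. S = 2x.
  leading term x: subtract (1)·g_4 from 2x → 0
  remainder 0.

S(f_2,g_4): leading monomials are coprime, so the S-polynomial reduces to 0 (Buchberger's first criterion).
S(g_3,g_4): lcm = xy. S = 0.
  remainder 0.

Every S-polynomial of the final basis reduces to 0, so we have a Gröbner basis.
Inter-reduce: drop elements whose leading term is divisible by another's, tail-reduce, and make monic.
Reduced Gröbner basis: {x, y^2}.

Buchberger on the second generating set:
h_1 = x^2y + 2x + y^2, LT = x^2y.
h_2 = x^2y + 2x, LT = x^2y.

S(h_1,h_2): lcm = x^2y. S = y^2.
  leading term y^2: no divisor's leading term divides it; move y^2 to the remainder.
  remainder y^2 ≠ 0; add k_3 = y^2 to the basis.

S(h_1,k_3): lcm = x^2y^2. S = 2xy + y^3.
  leading term xy: no divisor's leading term divides it; move 2xy to the remainder.
  leading term y^3: subtract (y)·k_3 from y^3 → 0
  remainder 2xy ≠ 0; add k_4 = 2xy to the basis.

S(h_2,k_3): lcm = x^2y^2. S = 2xy.
  leading term xy: subtract (1)·k_4 from 2xy → 0
  remainder 0.

S(h_1,k_4): lcm = x^2y. S = 2x + y^2.
  leading term x: no divisor's leading term divides it; move 2x to the remainder.
  leading term y^2: subtract (1)·k_3 from y^2 → 0
  remainder 2x ≠ 0; add k_5 = 2x to the basis.

S(h_2,k_4): lcm = x^2y. S = 2x.
  leading term x: subtract (1)·k_5 from 2x → 0
  remainder 0.

S(k_3,k_4): lcm = xy^2. S = 0.
  remainder 0.

S(h_1,k_5): lcm = x^2y. S = 2x + y^2.
  leading term x: subtract (1)·k_5 from 2x + y^2 → y^2
  leading term y^2: subtract (1)·k_3 from y^2 → 0
  remainder 0.

S(h_2,k_5): lcm = x^2y. S = 2x.
  leading term x: subtract (1)·k_5 from 2x → 0
  remainder 0.

S(k_3,k_5): leading monomials are coprime, so the S-polynomial reduces to 0 (Buchberger's first criterion).
S(k_4,k_5): lcm = xy. S = 0.
  remainder 0.

Every S-polynomial of the final basis reduces to 0, so we have a Gröbner basis.
Inter-reduce: drop elements whose leading term is divisible by another's, tail-reduce, and make monic.
Reduced Gröbner basis: {x, y^2}.

These coincide, so the ideals are equal.

Yes, the ideals are equal.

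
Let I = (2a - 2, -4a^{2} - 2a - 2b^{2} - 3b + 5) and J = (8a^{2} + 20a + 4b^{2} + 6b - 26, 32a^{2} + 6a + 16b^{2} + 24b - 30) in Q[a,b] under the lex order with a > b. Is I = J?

Yes, the ideals are equal.

Equality of ideals is decidable: compute both reduced Gröbner bases (unique for the ordering) and check whether they agree.
Buchberger on the first generating set:
f_1 = 2a - 2, LT = a.
f_2 = -4a^{2} - 2a - 2b^{2} - 3b + 5, LT = a^{2}.

S(f_1,f_2): lcm = a^{2}. S = -\tfrac{3}{2}a - \tfrac{1}{2}b^{2} - \tfrac{3}{4}b + \tfrac{5}{4}.
  leading term a: subtract (-\tfrac{3}{4})·f_1 from -\tfrac{3}{2}a - \tfrac{1}{2}b^{2} - \tfrac{3}{4}b + \tfrac{5}{4} → -\tfrac{1}{2}b^{2} - \tfrac{3}{4}b - \tfrac{1}{4}
  leading term b^{2}: no divisor's leading term divides it; move -\tfrac{1}{2}b^{2} to the remainder.
  leading term b: no divisor's leading term divides it; move -\tfrac{3}{4}b to the remainder.
  leading term 1: no divisor's leading term divides it; move -\tfrac{1}{4} to the remainder.
  remainder -\tfrac{1}{2}b^{2} - \tfrac{3}{4}b - \tfrac{1}{4} ≠ 0; add g_3 = -\tfrac{1}{2}b^{2} - \tfrac{3}{4}b - \tfrac{1}{4} to the basis.

The other S-polynomials (S(f_1,g_3), S(f_2,g_3)) all reduce to 0 modulo the current basis, so we have a Gröbner basis.
Inter-reduce: drop elements whose leading term is divisible by another's, tail-reduce, and make monic.
Reduced Gröbner basis: {a - 1, b^{2} + \tfrac{3}{2}b + \tfrac{1}{2}}.

Buchberger on the second generating set:
h_1 = 8a^{2} + 20a + 4b^{2} + 6b - 26, LT = a^{2}.
h_2 = 32a^{2} + 6a + 16b^{2} + 24b - 30, LT = a^{2}.

S(h_1,h_2): lcm = a^{2}. S = \tfrac{37}{16}a - \tfrac{37}{16}.
  leading term a: no divisor's leading term divides it; move \tfrac{37}{16}a to the remainder.
  leading term 1: no divisor's leading term divides it; move -\tfrac{37}{16} to the remainder.
  remainder \tfrac{37}{16}a - \tfrac{37}{16} ≠ 0; add k_3 = \tfrac{37}{16}a - \tfrac{37}{16} to the basis.

S(h_1,k_3): lcm = a^{2}. S = \tfrac{7}{2}a + \tfrac{1}{2}b^{2} + \tfrac{3}{4}b - \tfrac{13}{4}.
  leading term a: subtract (\tfrac{56}{37})·k_3 from \tfrac{7}{2}a + \tfrac{1}{2}b^{2} + \tfrac{3}{4}b - \tfrac{13}{4} → \tfrac{1}{2}b^{2} + \tfrac{3}{4}b + \tfrac{1}{4}
  leading term b^{2}: no divisor's leading term divides it; move \tfrac{1}{2}b^{2} to the remainder.
  leading term b: no divisor's leading term divides it; move \tfrac{3}{4}b to the remainder.
  leading term 1: no divisor's leading term divides it; move \tfrac{1}{4} to the remainder.
  remainder \tfrac{1}{2}b^{2} + \tfrac{3}{4}b + \tfrac{1}{4} ≠ 0; add k_4 = \tfrac{1}{2}b^{2} + \tfrac{3}{4}b + \tfrac{1}{4} to the basis.

The other S-polynomials (S(h_2,k_3), S(h_1,k_4), S(h_2,k_4), S(k_3,k_4)) all reduce to 0 modulo the current basis, so we have a Gröbner basis.
Inter-reduce: drop elements whose leading term is divisible by another's, tail-reduce, and make monic.
Reduced Gröbner basis: {a - 1, b^{2} + \tfrac{3}{2}b + \tfrac{1}{2}}.

Same reduced basis, so the two generating sets span the same ideal.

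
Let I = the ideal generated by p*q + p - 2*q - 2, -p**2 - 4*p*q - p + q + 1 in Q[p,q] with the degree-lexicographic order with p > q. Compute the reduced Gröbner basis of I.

G = {p**2 - 3*p + 7*q + 7, p*q + p - 2*q - 2, q**2 + 12/7*q + 5/7}

f_1 = p*q + p - 2*q - 2, LT = p*q.
f_2 = -p**2 - 4*p*q - p + q + 1, LT = p**2.

S(f_1,f_2): lcm = p**2*q. S = -4*p*q**2 + p**2 - 3*p*q + q**2 - 2*p + q.
  leading term p*q**2: subtract (-4*q)·f_1 from -4*p*q**2 + p**2 - 3*p*q + q**2 - 2*p + q → p**2 + p*q - 7*q**2 - 2*p - 7*q
  leading term p**2: subtract (-1)·f_2 from p**2 + p*q - 7*q**2 - 2*p - 7*q → -3*p*q - 7*q**2 - 3*p - 6*q + 1
  leading term p*q: subtract (-3)·f_1 from -3*p*q - 7*q**2 - 3*p - 6*q + 1 → -7*q**2 - 12*q - 5
  leading term q**2: no divisor's leading term divides it; move -7*q**2 to the remainder.
  leading term q: no divisor's leading term divides it; move -12*q to the remainder.
  leading term 1: no divisor's leading term divides it; move -5 to the remainder.
  remainder -7*q**2 - 12*q - 5 ≠ 0; add g_3 = -7*q**2 - 12*q - 5 to the basis.

The other S-polynomials (S(f_1,g_3), S(f_2,g_3)) all reduce to 0 modulo the current basis, so we have a Gröbner basis.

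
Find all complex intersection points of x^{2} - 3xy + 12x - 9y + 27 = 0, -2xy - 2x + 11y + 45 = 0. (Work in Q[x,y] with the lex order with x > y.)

Compute a lex Gröbner basis by Buchberger's algorithm.
f_1 = x^{2} - 3xy + 12x - 9y + 27, LT = x^{2}.
f_2 = -2xy - 2x + 11y + 45, LT = xy.

S(f_1,f_2): lcm = x^{2}y. S = -x^{2} - 3xy^{2} + \tfrac{35}{2}xy + \tfrac{45}{2}x - 9y^{2} + 27y.
  leading term x^{2}: subtract (-1)·f_1 from -x^{2} - 3xy^{2} + \tfrac{35}{2}xy + \tfrac{45}{2}x - 9y^{2} + 27y → -3xy^{2} + \tfrac{29}{2}xy + \tfrac{69}{2}x - 9y^{2} + 18y + 27
  leading term xy^{2}: subtract (\tfrac{3}{2}y)·f_2 from -3xy^{2} + \tfrac{29}{2}xy + \tfrac{69}{2}x - 9y^{2} + 18y + 27 → \tfrac{35}{2}xy + \tfrac{69}{2}x - \tfrac{51}{2}y^{2} - \tfrac{99}{2}y + 27
  leading term xy: subtract (-\tfrac{35}{4})·f_2 from \tfrac{35}{2}xy + \tfrac{69}{2}x - \tfrac{51}{2}y^{2} - \tfrac{99}{2}y + 27 → 17x - \tfrac{51}{2}y^{2} + \tfrac{187}{4}y + \tfrac{1683}{4}
  leading term x: no divisor's leading term divides it; move 17x to the remainder.
  leading term y^{2}: no divisor's leading term divides it; move -\tfrac{51}{2}y^{2} to the remainder.
  leading term y: no divisor's leading term divides it; move \tfrac{187}{4}y to the remainder.
  leading term 1: no divisor's leading term divides it; move \tfrac{1683}{4} to the remainder.
  remainder 17x - \tfrac{51}{2}y^{2} + \tfrac{187}{4}y + \tfrac{1683}{4} ≠ 0; add h_3 = 17x - \tfrac{51}{2}y^{2} + \tfrac{187}{4}y + \tfrac{1683}{4} to the basis.

S(f_2,h_3): lcm = xy. S = x + \tfrac{3}{2}y^{3} - \tfrac{11}{4}y^{2} - \tfrac{121}{4}y - \tfrac{45}{2}.
  leading term x: subtract (\tfrac{1}{17})·h_3 from x + \tfrac{3}{2}y^{3} - \tfrac{11}{4}y^{2} - \tfrac{121}{4}y - \tfrac{45}{2} → \tfrac{3}{2}y^{3} - \tfrac{5}{4}y^{2} - 33y - \tfrac{189}{4}
  leading term y^{3}: no divisor's leading term divides it; move \tfrac{3}{2}y^{3} to the remainder.
  leading term y^{2}: no divisor's leading term divides it; move -\tfrac{5}{4}y^{2} to the remainder.
  leading term y: no divisor's leading term divides it; move -33y to the remainder.
  leading term 1: no divisor's leading term divides it; move -\tfrac{189}{4} to the remainder.
  remainder \tfrac{3}{2}y^{3} - \tfrac{5}{4}y^{2} - 33y - \tfrac{189}{4} ≠ 0; add h_4 = \tfrac{3}{2}y^{3} - \tfrac{5}{4}y^{2} - 33y - \tfrac{189}{4} to the basis.

The other S-polynomials (S(f_1,h_3), S(f_1,h_4), S(f_2,h_4), S(h_3,h_4)) all reduce to 0 modulo the current basis, so we have a Gröbner basis.
Inter-reduce: drop elements whose leading term is divisible by another's, tail-reduce, and make monic.
Reduced Gröbner basis: {x - \tfrac{3}{2}y^{2} + \tfrac{11}{4}y + \tfrac{99}{4}, y^{3} - \tfrac{5}{6}y^{2} - 22y - \tfrac{63}{2}}.

The lex basis is triangular: the last element involves only y. Solving y^{3} - \tfrac{5}{6}y^{2} - 22y - \tfrac{63}{2} = 0 gives y ∈ {-3, 23/12 - sqrt(2041)/12, 23/12 + sqrt(2041)/12}; substituting each value into the earlier elements determines the remaining variables.
  y = -3: the earlier basis element becomes x + 3 = 0, giving x = -3 — point (-3, -3).
  y = 23/12 - sqrt(2041)/12: the earlier basis element becomes x + 13/4 + sqrt(2041)/4 = 0, giving x = -sqrt(2041)/4 - 13/4 — point (-sqrt(2041)/4 - 13/4, 23/12 - sqrt(2041)/12).
  y = 23/12 + sqrt(2041)/12: the earlier basis element becomes x - sqrt(2041)/4 + 13/4 = 0, giving x = -13/4 + sqrt(2041)/4 — point (-13/4 + sqrt(2041)/4, 23/12 + sqrt(2041)/12).
Check: every point annihilates each of the original generators.

{(-3, -3), (-sqrt(2041)/4 - 13/4, 23/12 - sqrt(2041)/12), (-13/4 + sqrt(2041)/4, 23/12 + sqrt(2041)/12)}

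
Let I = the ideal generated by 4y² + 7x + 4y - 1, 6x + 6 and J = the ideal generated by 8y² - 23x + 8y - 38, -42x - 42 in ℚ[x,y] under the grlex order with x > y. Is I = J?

No, the ideals differ.

Equality of ideals is decidable: compute both reduced Gröbner bases (unique for the ordering) and check whether they agree.
Buchberger on the first generating set:
f_1 = 4y² + 7x + 4y - 1, LT = y².
f_2 = 6x + 6, LT = x.

The S-polynomials (S(f_1,f_2)) all reduce to 0 modulo the current basis, so we have a Gröbner basis.
Inter-reduce: drop elements whose leading term is divisible by another's, tail-reduce, and make monic.
Reduced Gröbner basis: {y² + y - 2, x + 1}.

Buchberger on the second generating set:
h_1 = 8y² - 23x + 8y - 38, LT = y².
h_2 = -42x - 42, LT = x.

The S-polynomials (S(h_1,h_2)) all reduce to 0 modulo the current basis, so we have a Gröbner basis.
Inter-reduce: drop elements whose leading term is divisible by another's, tail-reduce, and make monic.
Reduced Gröbner basis: {y² + y - 15/8, x + 1}.

Since the reduced bases disagree, the two ideals are not the same.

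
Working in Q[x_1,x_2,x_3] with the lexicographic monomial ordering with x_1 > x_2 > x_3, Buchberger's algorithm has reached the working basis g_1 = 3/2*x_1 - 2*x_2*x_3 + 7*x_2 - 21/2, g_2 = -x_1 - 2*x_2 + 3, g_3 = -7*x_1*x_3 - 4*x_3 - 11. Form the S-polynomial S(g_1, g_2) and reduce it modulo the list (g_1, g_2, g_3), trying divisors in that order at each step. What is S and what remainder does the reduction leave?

lcm(LM(g_1), LM(g_2)) = x_1.
S = (lcm/LT(g_1))·g_1 − (lcm/LT(g_2))·g_2 = -4/3*x_2*x_3 + 8/3*x_2 - 4.
Reduce S modulo (g_1, g_2, g_3) in that order:
  leading term x_2*x_3: no divisor's leading term divides it; move -4/3*x_2*x_3 to the remainder.
  leading term x_2: no divisor's leading term divides it; move 8/3*x_2 to the remainder.
  leading term 1: no divisor's leading term divides it; move -4 to the remainder.
The remainder -4/3*x_2*x_3 + 8/3*x_2 - 4 is nonzero, so it would be added as the next basis element.
This is the inner loop of Buchberger's algorithm — each nonzero remainder becomes a new basis element.

S(g_1, g_2) = -4/3*x_2*x_3 + 8/3*x_2 - 4; remainder on division = -4/3*x_2*x_3 + 8/3*x_2 - 4.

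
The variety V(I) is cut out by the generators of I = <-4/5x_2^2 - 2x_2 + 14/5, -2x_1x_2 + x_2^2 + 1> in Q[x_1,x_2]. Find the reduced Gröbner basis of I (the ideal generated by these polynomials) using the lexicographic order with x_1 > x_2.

G = {x_1 - 9/14x_2 - 5/14, x_2^2 + 5/2x_2 - 7/2}

f_1 = -4/5x_2^2 - 2x_2 + 14/5, LT = x_2^2.
f_2 = -2x_1x_2 + x_2^2 + 1, LT = x_1x_2.

S(f_1,f_2): lcm = x_1x_2^2. S = 5/2x_1x_2 - 7/2x_1 + 1/2x_2^3 + 1/2x_2.
  leading term x_1x_2: subtract (-5/4)·f_2 from 5/2x_1x_2 - 7/2x_1 + 1/2x_2^3 + 1/2x_2 → -7/2x_1 + 1/2x_2^3 + 5/4x_2^2 + 1/2x_2 + 5/4
  leading term x_1: no divisor's leading term divides it; move -7/2x_1 to the remainder.
  leading term x_2^3: subtract (-5/8x_2)·f_1 from 1/2x_2^3 + 5/4x_2^2 + 1/2x_2 + 5/4 → 9/4x_2 + 5/4
  leading term x_2: no divisor's leading term divides it; move 9/4x_2 to the remainder.
  leading term 1: no divisor's leading term divides it; move 5/4 to the remainder.
  remainder -7/2x_1 + 9/4x_2 + 5/4 ≠ 0; add g_3 = -7/2x_1 + 9/4x_2 + 5/4 to the basis.

The other S-polynomials (S(f_1,g_3), S(f_2,g_3)) all reduce to 0 modulo the current basis, so we have a Gröbner basis.
Inter-reduce: drop elements whose leading term is divisible by another's, tail-reduce, and make monic.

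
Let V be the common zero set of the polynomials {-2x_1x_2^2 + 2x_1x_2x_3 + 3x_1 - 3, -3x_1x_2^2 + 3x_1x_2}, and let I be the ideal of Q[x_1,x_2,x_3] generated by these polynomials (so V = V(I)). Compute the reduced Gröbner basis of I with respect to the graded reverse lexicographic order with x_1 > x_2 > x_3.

G = {x_1x_2 - x_1 - x_2 + 1, x_2^2 - x_2, x_1x_3 + x_2x_3 + 1/2x_1 - x_2 - x_3 - 1/2}

This is the nonlinear analogue of row-reducing a linear system.

f_1 = -2x_1x_2^2 + 2x_1x_2x_3 + 3x_1 - 3, LT = x_1x_2^2.
f_2 = -3x_1x_2^2 + 3x_1x_2, LT = x_1x_2^2.

S(f_1,f_2): lcm = x_1x_2^2. S = -x_1x_2x_3 + x_1x_2 - 3/2x_1 + 3/2.
  leading term x_1x_2x_3: no divisor's leading term divides it; move -x_1x_2x_3 to the remainder.
  leading term x_1x_2: no divisor's leading term divides it; move x_1x_2 to the remainder.
  leading term x_1: no divisor's leading term divides it; move -3/2x_1 to the remainder.
  leading term 1: no divisor's leading term divides it; move 3/2 to the remainder.
  remainder -x_1x_2x_3 + x_1x_2 - 3/2x_1 + 3/2 ≠ 0; add g_3 = -x_1x_2x_3 + x_1x_2 - 3/2x_1 + 3/2 to the basis.

S(f_1,g_3): lcm = x_1x_2^2x_3. S = -x_1x_2x_3^2 + x_1x_2^2 - 3/2x_1x_2 - 3/2x_1x_3 + 3/2x_2 + 3/2x_3.
  leading term x_1x_2x_3^2: subtract (x_3)·g_3 from -x_1x_2x_3^2 + x_1x_2^2 - 3/2x_1x_2 - 3/2x_1x_3 + 3/2x_2 + 3/2x_3 → x_1x_2^2 - x_1x_2x_3 - 3/2x_1x_2 + 3/2x_2
  leading term x_1x_2^2: subtract (-1/2)·f_1 from x_1x_2^2 - x_1x_2x_3 - 3/2x_1x_2 + 3/2x_2 → -3/2x_1x_2 + 3/2x_1 + 3/2x_2 - 3/2
  leading term x_1x_2: no divisor's leading term divides it; move -3/2x_1x_2 to the remainder.
  leading term x_1: no divisor's leading term divides it; move 3/2x_1 to the remainder.
  leading term x_2: no divisor's leading term divides it; move 3/2x_2 to the remainder.
  leading term 1: no divisor's leading term divides it; move -3/2 to the remainder.
  remainder -3/2x_1x_2 + 3/2x_1 + 3/2x_2 - 3/2 ≠ 0; add g_4 = -3/2x_1x_2 + 3/2x_1 + 3/2x_2 - 3/2 to the basis.

S(f_1,g_4): lcm = x_1x_2^2. S = -x_1x_2x_3 + x_1x_2 + x_2^2 - 3/2x_1 - x_2 + 3/2.
  leading term x_1x_2x_3: subtract (1)·g_3 from -x_1x_2x_3 + x_1x_2 + x_2^2 - 3/2x_1 - x_2 + 3/2 → x_2^2 - x_2
  leading term x_2^2: no divisor's leading term divides it; move x_2^2 to the remainder.
  leading term x_2: no divisor's leading term divides it; move -x_2 to the remainder.
  remainder x_2^2 - x_2 ≠ 0; add g_5 = x_2^2 - x_2 to the basis.

S(g_3,g_4): lcm = x_1x_2x_3. S = -x_1x_2 + x_1x_3 + x_2x_3 + 3/2x_1 - x_3 - 3/2.
  leading term x_1x_2: subtract (2/3)·g_4 from -x_1x_2 + x_1x_3 + x_2x_3 + 3/2x_1 - x_3 - 3/2 → x_1x_3 + x_2x_3 + 1/2x_1 - x_2 - x_3 - 1/2
  leading term x_1x_3: no divisor's leading term divides it; move x_1x_3 to the remainder.
  leading term x_2x_3: no divisor's leading term divides it; move x_2x_3 to the remainder.
  leading term x_1: no divisor's leading term divides it; move 1/2x_1 to the remainder.
  leading term x_2: no divisor's leading term divides it; move -x_2 to the remainder.
  leading term x_3: no divisor's leading term divides it; move -x_3 to the remainder.
  leading term 1: no divisor's leading term divides it; move -1/2 to the remainder.
  remainder x_1x_3 + x_2x_3 + 1/2x_1 - x_2 - x_3 - 1/2 ≠ 0; add g_6 = x_1x_3 + x_2x_3 + 1/2x_1 - x_2 - x_3 - 1/2 to the basis.

The other S-polynomials (S(f_2,g_3), S(f_2,g_4), S(f_1,g_5), S(f_2,g_5), S(g_3,g_5), S(g_4,g_5), S(f_1,g_6), S(f_2,g_6), S(g_3,g_6), S(g_4,g_6), S(g_5,g_6)) all reduce to 0 modulo the current basis, so we have a Gröbner basis.
Inter-reduce: drop elements whose leading term is divisible by another's, tail-reduce, and make monic.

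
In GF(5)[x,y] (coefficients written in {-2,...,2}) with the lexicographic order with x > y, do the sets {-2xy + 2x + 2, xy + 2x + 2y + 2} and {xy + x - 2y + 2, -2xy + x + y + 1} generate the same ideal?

Since reduced Gröbner bases are canonical representatives of ideals under a given ordering, it suffices to compute and compare them.
Buchberger on the first generating set:
f_1 = -2xy + 2x + 2, LT = xy.
f_2 = xy + 2x + 2y + 2, LT = xy.

S(f_1,f_2): lcm = xy. S = 2x - 2y + 2.
  leading term x: no divisor's leading term divides it; move 2x to the remainder.
  leading term y: no divisor's leading term divides it; move -2y to the remainder.
  leading term 1: no divisor's leading term divides it; move 2 to the remainder.
  remainder 2x - 2y + 2 ≠ 0; add g_3 = 2x - 2y + 2 to the basis.

S(f_1,g_3): lcm = xy. S = -x + y^2 - y - 1.
  leading term x: subtract (2)·g_3 from -x + y^2 - y - 1 → y^2 - 2y
  leading term y^2: no divisor's leading term divides it; move y^2 to the remainder.
  leading term y: no divisor's leading term divides it; move -2y to the remainder.
  remainder y^2 - 2y ≠ 0; add g_4 = y^2 - 2y to the basis.

S(f_2,g_3): lcm = xy. S = 2x + y^2 + y + 2.
  leading term x: subtract (1)·g_3 from 2x + y^2 + y + 2 → y^2 - 2y
  leading term y^2: subtract (1)·g_4 from y^2 - 2y → 0
  remainder 0.

S(f_1,g_4): lcm = xy^2. S = xy - y.
  leading term xy: subtract (2)·f_1 from xy - y → x - y + 1
  leading term x: subtract (-2)·g_3 from x - y + 1 → 0
  remainder 0.

S(f_2,g_4): lcm = xy^2. S = -xy + 2y^2 + 2y.
  leading term xy: subtract (-2)·f_1 from -xy + 2y^2 + 2y → -x + 2y^2 + 2y - 1
  leading term x: subtract (2)·g_3 from -x + 2y^2 + 2y - 1 → 2y^2 + y
  leading term y^2: subtract (2)·g_4 from 2y^2 + y → 0
  remainder 0.

S(g_3,g_4): leading monomials are coprime, so the S-polynomial reduces to 0 (Buchberger's first criterion).
Every S-polynomial of the final basis reduces to 0, so we have a Gröbner basis.
Inter-reduce: drop elements whose leading term is divisible by another's, tail-reduce, and make monic.
Reduced Gröbner basis: {x - y + 1, y^2 - 2y}.

Buchberger on the second generating set:
h_1 = xy + x - 2y + 2, LT = xy.
h_2 = -2xy + x + y + 1, LT = xy.

S(h_1,h_2): lcm = xy. S = -x + y.
  leading term x: no divisor's leading term divides it; move -x to the remainder.
  leading term y: no divisor's leading term divides it; move y to the remainder.
  remainder -x + y ≠ 0; add k_3 = -x + y to the basis.

S(h_1,k_3): lcm = xy. S = x + y^2 - 2y + 2.
  leading term x: subtract (-1)·k_3 from x + y^2 - 2y + 2 → y^2 - y + 2
  leading term y^2: no divisor's leading term divides it; move y^2 to the remainder.
  leading term y: no divisor's leading term divides it; move -y to the remainder.
  leading term 1: no divisor's leading term divides it; move 2 to the remainder.
  remainder y^2 - y + 2 ≠ 0; add k_4 = y^2 - y + 2 to the basis.

S(h_2,k_3): lcm = xy. S = 2x + y^2 + 2y + 2.
  leading term x: subtract (-2)·k_3 from 2x + y^2 + 2y + 2 → y^2 - y + 2
  leading term y^2: subtract (1)·k_4 from y^2 - y + 2 → 0
  remainder 0.

S(h_1,k_4): lcm = xy^2. S = 2xy - 2x - 2y^2 + 2y.
  leading term xy: subtract (2)·h_1 from 2xy - 2x - 2y^2 + 2y → x - 2y^2 + y + 1
  leading term x: subtract (-1)·k_3 from x - 2y^2 + y + 1 → -2y^2 + 2y + 1
  leading term y^2: subtract (-2)·k_4 from -2y^2 + 2y + 1 → 0
  remainder 0.

S(h_2,k_4): lcm = xy^2. S = -2xy - 2x + 2y^2 + 2y.
  leading term xy: subtract (-2)·h_1 from -2xy - 2x + 2y^2 + 2y → 2y^2 - 2y - 1
  leading term y^2: subtract (2)·k_4 from 2y^2 - 2y - 1 → 0
  remainder 0.

S(k_3,k_4): leading monomials are coprime, so the S-polynomial reduces to 0 (Buchberger's first criterion).
Every S-polynomial of the final basis reduces to 0, so we have a Gröbner basis.
Inter-reduce: drop elements whose leading term is divisible by another's, tail-reduce, and make monic.
Reduced Gröbner basis: {x - y, y^2 - y + 2}.

Since the reduced bases disagree, the two ideals are not the same.

No, the ideals differ.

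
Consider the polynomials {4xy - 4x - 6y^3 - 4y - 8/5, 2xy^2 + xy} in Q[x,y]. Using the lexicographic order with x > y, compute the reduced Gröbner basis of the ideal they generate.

This is the nonlinear analogue of row-reducing a linear system.

f_1 = 4xy - 4x - 6y^3 - 4y - 8/5, LT = xy.
f_2 = 2xy^2 + xy, LT = xy^2.

S(f_1,f_2): lcm = xy^2. S = -3/2xy - 3/2y^4 - y^2 - 2/5y.
  reduce S modulo (f_1, f_2):
  remainder -3/2x - 3/2y^4 - 9/4y^3 - y^2 - 19/10y - 3/5 ≠ 0; add g_3 = -3/2x - 3/2y^4 - 9/4y^3 - y^2 - 19/10y - 3/5 to the basis.

S(f_1,g_3): lcm = xy. S = -x - y^5 - 3/2y^4 - 13/6y^3 - 19/15y^2 - 7/5y - 2/5.
  reduce S modulo (f_1, f_2, g_3):
  remainder -y^5 - 1/2y^4 - 2/3y^3 - 3/5y^2 - 2/15y ≠ 0; add g_4 = -y^5 - 1/2y^4 - 2/3y^3 - 3/5y^2 - 2/15y to the basis.

The other S-polynomials (S(f_2,g_3), S(f_1,g_4), S(f_2,g_4), S(g_3,g_4)) all reduce to 0 modulo the current basis, so we have a Gröbner basis.
Inter-reduce: drop elements whose leading term is divisible by another's, tail-reduce, and make monic.

G = {x + y^4 + 3/2y^3 + 2/3y^2 + 19/15y + 2/5, y^5 + 1/2y^4 + 2/3y^3 + 3/5y^2 + 2/15y}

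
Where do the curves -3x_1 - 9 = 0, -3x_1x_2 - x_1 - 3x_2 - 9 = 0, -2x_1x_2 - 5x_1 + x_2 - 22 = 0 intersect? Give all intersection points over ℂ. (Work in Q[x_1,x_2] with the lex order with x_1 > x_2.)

Compute a lex Gröbner basis by Buchberger's algorithm.
f_1 = -3x_1 - 9, LT = x_1.
f_2 = -3x_1x_2 - x_1 - 3x_2 - 9, LT = x_1x_2.
f_3 = -2x_1x_2 - 5x_1 + x_2 - 22, LT = x_1x_2.

S(f_1,f_2): lcm = x_1x_2. S = -1/3x_1 + 2x_2 - 3.
  leading term x_1: subtract (1/9)·f_1 from -1/3x_1 + 2x_2 - 3 → 2x_2 - 2
  leading term x_2: no divisor's leading term divides it; move 2x_2 to the remainder.
  leading term 1: no divisor's leading term divides it; move -2 to the remainder.
  remainder 2x_2 - 2 ≠ 0; add h_4 = 2x_2 - 2 to the basis.

The other S-polynomials (S(f_1,f_3), S(f_2,f_3), S(f_1,h_4), S(f_2,h_4), S(f_3,h_4)) all reduce to 0 modulo the current basis, so we have a Gröbner basis.
Inter-reduce: drop elements whose leading term is divisible by another's, tail-reduce, and make monic.
Reduced Gröbner basis: {x_1 + 3, x_2 - 1}.

The lex basis is triangular: the last element involves only x_2. Solving x_2 - 1 = 0 gives x_2 ∈ {1}; substituting each value into the earlier elements determines the remaining variables.
  x_2 = 1: the earlier basis element becomes x_1 + 3 = 0, giving x_1 = -3 — point (-3, 1).
Substituting each solution back into the original system confirms all equations vanish.
Zero-dimensionality of the ideal guarantees finitely many solutions over ℂ.

{(-3, 1)}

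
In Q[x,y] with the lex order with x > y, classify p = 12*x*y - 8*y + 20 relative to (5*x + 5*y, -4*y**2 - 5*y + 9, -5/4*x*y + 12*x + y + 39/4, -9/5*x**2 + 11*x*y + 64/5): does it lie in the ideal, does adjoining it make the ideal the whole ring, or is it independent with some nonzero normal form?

First compute the reduced Gröbner basis of I by Buchberger's algorithm.
f_1 = 5*x + 5*y, LT = x.
f_2 = -4*y**2 - 5*y + 9, LT = y**2.
f_3 = -5/4*x*y + 12*x + y + 39/4, LT = x*y.
f_4 = -9/5*x**2 + 11*x*y + 64/5, LT = x**2.

S(f_1,f_3): lcm = x*y. S = 48/5*x + y**2 + 4/5*y + 39/5.
  leading term x: subtract (48/25)·f_1 from 48/5*x + y**2 + 4/5*y + 39/5 → y**2 - 44/5*y + 39/5
  leading term y**2: subtract (-1/4)·f_2 from y**2 - 44/5*y + 39/5 → -201/20*y + 201/20
  leading term y: no divisor's leading term divides it; move -201/20*y to the remainder.
  leading term 1: no divisor's leading term divides it; move 201/20 to the remainder.
  remainder -201/20*y + 201/20 ≠ 0; add h_5 = -201/20*y + 201/20 to the basis.

The other S-polynomials (S(f_1,f_2), S(f_1,f_4), S(f_2,f_3), S(f_2,f_4), S(f_3,f_4), S(f_1,h_5), S(f_2,h_5), S(f_3,h_5), S(f_4,h_5)) all reduce to 0 modulo the current basis, so we have a Gröbner basis.
Inter-reduce: drop elements whose leading term is divisible by another's, tail-reduce, and make monic.
Reduced Gröbner basis: {x + 1, y - 1}.
Label its elements g_1 = x + 1, g_2 = y - 1.

Reduce p = 12*x*y - 8*y + 20 modulo G:
  leading term x*y: subtract (12*y)·g_1 from 12*x*y - 8*y + 20 → -20*y + 20
  leading term y: subtract (-20)·g_2 from -20*y + 20 → 0
  normal form = 0.
Since the normal form is 0, p ∈ I.

12*x*y - 8*y + 20 lies in I (it reduces to 0).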